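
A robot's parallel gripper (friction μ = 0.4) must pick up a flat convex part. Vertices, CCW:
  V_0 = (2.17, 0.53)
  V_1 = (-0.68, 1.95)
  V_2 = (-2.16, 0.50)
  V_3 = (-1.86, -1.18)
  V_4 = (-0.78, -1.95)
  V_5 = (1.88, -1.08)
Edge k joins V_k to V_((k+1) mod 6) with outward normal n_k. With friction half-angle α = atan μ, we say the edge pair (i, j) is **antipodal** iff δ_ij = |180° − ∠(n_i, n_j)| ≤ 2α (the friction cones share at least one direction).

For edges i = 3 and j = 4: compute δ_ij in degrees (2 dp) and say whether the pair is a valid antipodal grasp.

α = atan 0.4 = 21.80°;  2α = 43.60°
edge 3: e_3 = (+1.08, -0.77);  n_3 = (-0.5805, -0.8142)
edge 4: e_4 = (+2.66, +0.87);  n_4 = (+0.3109, -0.9505)
∠(n_3, n_4) = 53.60°
δ = |180° − 53.60°| = 126.40°
126.40° > 2α = 43.60°  →  invalid

δ = 126.40°, invalid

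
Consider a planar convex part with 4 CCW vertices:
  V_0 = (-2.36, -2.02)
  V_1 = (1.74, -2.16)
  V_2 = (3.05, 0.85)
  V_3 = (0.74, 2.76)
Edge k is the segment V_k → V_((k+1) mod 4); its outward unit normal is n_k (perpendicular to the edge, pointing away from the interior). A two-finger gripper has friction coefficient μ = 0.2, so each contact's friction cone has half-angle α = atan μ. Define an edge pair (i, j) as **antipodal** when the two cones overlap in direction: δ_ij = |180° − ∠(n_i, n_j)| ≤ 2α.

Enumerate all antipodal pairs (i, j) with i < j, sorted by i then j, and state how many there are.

count = 1; pairs: (1,3)

α = atan 0.2 = 11.31°;  2α = 22.62°
n_0 = (-0.0341, -0.9994)
n_1 = (+0.9169, -0.3991)
n_2 = (+0.6372, +0.7707)
n_3 = (-0.8390, +0.5441)
  (0,1): δ = 111.56°  ·
  (0,2): δ = 37.63°  ·
  (0,3): δ = 58.99°  ·
  (1,2): δ = 106.07°  ·
  (1,3): δ = 9.45°  ✓
  (2,3): δ = 83.38°  ·
antipodal pairs: 1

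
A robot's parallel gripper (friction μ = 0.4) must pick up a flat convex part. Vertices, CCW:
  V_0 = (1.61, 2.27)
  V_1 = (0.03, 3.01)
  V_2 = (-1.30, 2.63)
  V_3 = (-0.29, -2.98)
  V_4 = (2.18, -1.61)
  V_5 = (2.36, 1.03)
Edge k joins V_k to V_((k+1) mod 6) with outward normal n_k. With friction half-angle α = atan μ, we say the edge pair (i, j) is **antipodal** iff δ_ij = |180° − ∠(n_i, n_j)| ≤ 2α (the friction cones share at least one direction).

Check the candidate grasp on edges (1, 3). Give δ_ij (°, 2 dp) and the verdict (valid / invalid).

δ = 13.07°, valid

α = atan 0.4 = 21.80°;  2α = 43.60°
edge 1: e_1 = (-1.33, -0.38);  n_1 = (-0.2747, +0.9615)
edge 3: e_3 = (+2.47, +1.37);  n_3 = (+0.4850, -0.8745)
∠(n_1, n_3) = 166.93°
δ = |180° − 166.93°| = 13.07°
13.07° ≤ 2α = 43.60°  →  valid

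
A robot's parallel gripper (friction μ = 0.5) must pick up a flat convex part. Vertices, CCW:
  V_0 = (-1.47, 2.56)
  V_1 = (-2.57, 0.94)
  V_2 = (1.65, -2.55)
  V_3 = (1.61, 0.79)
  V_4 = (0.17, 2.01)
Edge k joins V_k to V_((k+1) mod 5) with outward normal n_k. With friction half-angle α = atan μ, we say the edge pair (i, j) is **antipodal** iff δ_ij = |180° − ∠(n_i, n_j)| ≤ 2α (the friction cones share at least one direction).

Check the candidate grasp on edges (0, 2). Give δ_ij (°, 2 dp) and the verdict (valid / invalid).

α = atan 0.5 = 26.57°;  2α = 53.13°
edge 0: e_0 = (-1.10, -1.62);  n_0 = (-0.8273, +0.5618)
edge 2: e_2 = (-0.04, +3.34);  n_2 = (+0.9999, +0.0120)
∠(n_0, n_2) = 145.14°
δ = |180° − 145.14°| = 34.86°
34.86° ≤ 2α = 53.13°  →  valid

δ = 34.86°, valid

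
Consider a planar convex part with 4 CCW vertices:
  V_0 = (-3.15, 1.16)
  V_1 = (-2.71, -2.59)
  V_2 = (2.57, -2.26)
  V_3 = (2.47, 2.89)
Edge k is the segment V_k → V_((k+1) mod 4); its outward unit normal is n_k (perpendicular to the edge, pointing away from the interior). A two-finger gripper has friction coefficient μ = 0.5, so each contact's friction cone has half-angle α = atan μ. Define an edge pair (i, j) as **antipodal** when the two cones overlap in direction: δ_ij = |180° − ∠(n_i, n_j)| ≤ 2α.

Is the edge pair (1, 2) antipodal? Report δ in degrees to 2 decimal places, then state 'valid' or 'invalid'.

α = atan 0.5 = 26.57°;  2α = 53.13°
edge 1: e_1 = (+5.28, +0.33);  n_1 = (+0.0624, -0.9981)
edge 2: e_2 = (-0.10, +5.15);  n_2 = (+0.9998, +0.0194)
∠(n_1, n_2) = 87.54°
δ = |180° − 87.54°| = 92.46°
92.46° > 2α = 53.13°  →  invalid

δ = 92.46°, invalid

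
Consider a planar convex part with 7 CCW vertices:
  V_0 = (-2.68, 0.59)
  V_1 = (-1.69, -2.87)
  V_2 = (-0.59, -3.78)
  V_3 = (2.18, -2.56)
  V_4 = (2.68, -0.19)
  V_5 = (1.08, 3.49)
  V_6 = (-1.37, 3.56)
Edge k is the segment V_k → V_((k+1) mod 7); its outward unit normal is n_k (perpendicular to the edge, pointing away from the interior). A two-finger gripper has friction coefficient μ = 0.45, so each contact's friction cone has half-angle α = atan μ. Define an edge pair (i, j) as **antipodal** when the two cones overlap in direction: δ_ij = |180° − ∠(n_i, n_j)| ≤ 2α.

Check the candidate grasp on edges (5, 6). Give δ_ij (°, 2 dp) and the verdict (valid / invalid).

α = atan 0.45 = 24.23°;  2α = 48.46°
edge 5: e_5 = (-2.45, +0.07);  n_5 = (+0.0286, +0.9996)
edge 6: e_6 = (-1.31, -2.97);  n_6 = (-0.9150, +0.4036)
∠(n_5, n_6) = 67.84°
δ = |180° − 67.84°| = 112.16°
112.16° > 2α = 48.46°  →  invalid

δ = 112.16°, invalid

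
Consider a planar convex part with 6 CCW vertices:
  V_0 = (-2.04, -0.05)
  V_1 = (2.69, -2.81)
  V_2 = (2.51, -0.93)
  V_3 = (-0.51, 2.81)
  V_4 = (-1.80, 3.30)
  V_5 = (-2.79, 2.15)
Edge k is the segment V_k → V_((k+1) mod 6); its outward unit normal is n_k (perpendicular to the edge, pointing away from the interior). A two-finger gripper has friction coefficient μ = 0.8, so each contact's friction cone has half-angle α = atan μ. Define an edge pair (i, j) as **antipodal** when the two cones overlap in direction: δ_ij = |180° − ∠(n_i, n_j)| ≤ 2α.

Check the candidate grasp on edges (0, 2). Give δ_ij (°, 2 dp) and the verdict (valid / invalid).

δ = 20.82°, valid

α = atan 0.8 = 38.66°;  2α = 77.32°
edge 0: e_0 = (+4.73, -2.76);  n_0 = (-0.5040, -0.8637)
edge 2: e_2 = (-3.02, +3.74);  n_2 = (+0.7780, +0.6282)
∠(n_0, n_2) = 159.18°
δ = |180° − 159.18°| = 20.82°
20.82° ≤ 2α = 77.32°  →  valid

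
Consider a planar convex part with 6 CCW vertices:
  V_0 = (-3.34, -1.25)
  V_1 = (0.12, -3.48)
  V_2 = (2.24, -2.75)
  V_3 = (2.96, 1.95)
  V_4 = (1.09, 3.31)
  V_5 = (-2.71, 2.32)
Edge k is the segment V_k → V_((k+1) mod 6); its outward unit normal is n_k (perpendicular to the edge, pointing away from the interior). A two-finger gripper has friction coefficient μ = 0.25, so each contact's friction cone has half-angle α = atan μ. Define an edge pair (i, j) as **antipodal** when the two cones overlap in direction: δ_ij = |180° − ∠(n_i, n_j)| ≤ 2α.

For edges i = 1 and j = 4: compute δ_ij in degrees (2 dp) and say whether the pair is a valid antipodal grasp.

δ = 4.40°, valid

α = atan 0.25 = 14.04°;  2α = 28.07°
edge 1: e_1 = (+2.12, +0.73);  n_1 = (+0.3256, -0.9455)
edge 4: e_4 = (-3.80, -0.99);  n_4 = (-0.2521, +0.9677)
∠(n_1, n_4) = 175.60°
δ = |180° − 175.60°| = 4.40°
4.40° ≤ 2α = 28.07°  →  valid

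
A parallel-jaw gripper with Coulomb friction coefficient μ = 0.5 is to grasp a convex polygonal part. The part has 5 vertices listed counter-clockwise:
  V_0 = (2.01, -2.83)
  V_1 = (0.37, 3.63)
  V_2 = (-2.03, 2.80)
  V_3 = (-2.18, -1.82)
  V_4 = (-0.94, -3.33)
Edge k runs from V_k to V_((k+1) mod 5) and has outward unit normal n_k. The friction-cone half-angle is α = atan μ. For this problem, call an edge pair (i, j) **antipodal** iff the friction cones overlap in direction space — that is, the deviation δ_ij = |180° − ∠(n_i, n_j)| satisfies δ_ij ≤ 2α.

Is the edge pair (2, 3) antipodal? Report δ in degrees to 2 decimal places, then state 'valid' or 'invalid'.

δ = 138.75°, invalid

α = atan 0.5 = 26.57°;  2α = 53.13°
edge 2: e_2 = (-0.15, -4.62);  n_2 = (-0.9995, +0.0325)
edge 3: e_3 = (+1.24, -1.51);  n_3 = (-0.7728, -0.6346)
∠(n_2, n_3) = 41.25°
δ = |180° − 41.25°| = 138.75°
138.75° > 2α = 53.13°  →  invalid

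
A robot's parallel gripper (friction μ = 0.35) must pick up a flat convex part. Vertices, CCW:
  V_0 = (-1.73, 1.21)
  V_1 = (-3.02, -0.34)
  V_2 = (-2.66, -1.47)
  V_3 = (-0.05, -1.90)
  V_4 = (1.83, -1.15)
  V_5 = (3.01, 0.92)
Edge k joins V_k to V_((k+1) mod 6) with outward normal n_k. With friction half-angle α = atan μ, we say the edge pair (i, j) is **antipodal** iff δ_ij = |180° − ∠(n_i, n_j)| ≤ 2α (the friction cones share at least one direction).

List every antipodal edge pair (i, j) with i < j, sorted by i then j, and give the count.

count = 4; pairs: (0,3), (0,4), (2,5), (3,5)

α = atan 0.35 = 19.29°;  2α = 38.58°
n_0 = (-0.7686, +0.6397)
n_1 = (-0.9528, -0.3036)
n_2 = (-0.1626, -0.9867)
n_3 = (+0.3705, -0.9288)
n_4 = (+0.8688, -0.4952)
n_5 = (+0.0611, +0.9981)
  (0,1): δ = 122.56°  ·
  (0,2): δ = 59.59°  ·
  (0,3): δ = 28.48°  ✓
  (0,4): δ = 10.08°  ✓
  (0,5): δ = 126.27°  ·
  (1,2): δ = 117.03°  ·
  (1,3): δ = 85.92°  ·
  (1,4): δ = 47.36°  ·
  (1,5): δ = 68.83°  ·
  (2,3): δ = 148.90°  ·
  (2,4): δ = 110.33°  ·
  (2,5): δ = 5.85°  ✓
  (3,4): δ = 141.43°  ·
  (3,5): δ = 25.25°  ✓
  (4,5): δ = 63.82°  ·
antipodal pairs: 4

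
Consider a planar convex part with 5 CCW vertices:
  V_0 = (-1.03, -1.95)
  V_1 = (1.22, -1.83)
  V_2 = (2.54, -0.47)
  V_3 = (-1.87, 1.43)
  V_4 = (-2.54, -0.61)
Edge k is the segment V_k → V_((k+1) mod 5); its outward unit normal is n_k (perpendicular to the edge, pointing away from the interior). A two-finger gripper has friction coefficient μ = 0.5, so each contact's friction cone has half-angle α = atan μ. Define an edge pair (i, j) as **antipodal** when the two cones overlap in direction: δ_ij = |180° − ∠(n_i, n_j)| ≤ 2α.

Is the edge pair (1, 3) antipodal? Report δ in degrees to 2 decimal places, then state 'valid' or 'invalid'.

δ = 25.96°, valid

α = atan 0.5 = 26.57°;  2α = 53.13°
edge 1: e_1 = (+1.32, +1.36);  n_1 = (+0.7176, -0.6965)
edge 3: e_3 = (-0.67, -2.04);  n_3 = (-0.9501, +0.3120)
∠(n_1, n_3) = 154.04°
δ = |180° − 154.04°| = 25.96°
25.96° ≤ 2α = 53.13°  →  valid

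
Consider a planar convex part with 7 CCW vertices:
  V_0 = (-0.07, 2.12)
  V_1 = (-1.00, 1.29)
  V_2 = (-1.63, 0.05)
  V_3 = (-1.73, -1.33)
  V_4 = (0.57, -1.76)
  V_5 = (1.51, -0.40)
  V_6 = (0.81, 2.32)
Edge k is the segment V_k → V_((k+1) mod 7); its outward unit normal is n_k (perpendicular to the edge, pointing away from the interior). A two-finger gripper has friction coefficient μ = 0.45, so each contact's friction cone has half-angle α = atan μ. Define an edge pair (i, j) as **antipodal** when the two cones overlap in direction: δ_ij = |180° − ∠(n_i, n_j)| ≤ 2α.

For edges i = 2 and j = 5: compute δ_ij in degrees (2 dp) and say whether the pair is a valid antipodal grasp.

α = atan 0.45 = 24.23°;  2α = 48.46°
edge 2: e_2 = (-0.10, -1.38);  n_2 = (-0.9974, +0.0723)
edge 5: e_5 = (-0.70, +2.72);  n_5 = (+0.9684, +0.2492)
∠(n_2, n_5) = 161.42°
δ = |180° − 161.42°| = 18.58°
18.58° ≤ 2α = 48.46°  →  valid

δ = 18.58°, valid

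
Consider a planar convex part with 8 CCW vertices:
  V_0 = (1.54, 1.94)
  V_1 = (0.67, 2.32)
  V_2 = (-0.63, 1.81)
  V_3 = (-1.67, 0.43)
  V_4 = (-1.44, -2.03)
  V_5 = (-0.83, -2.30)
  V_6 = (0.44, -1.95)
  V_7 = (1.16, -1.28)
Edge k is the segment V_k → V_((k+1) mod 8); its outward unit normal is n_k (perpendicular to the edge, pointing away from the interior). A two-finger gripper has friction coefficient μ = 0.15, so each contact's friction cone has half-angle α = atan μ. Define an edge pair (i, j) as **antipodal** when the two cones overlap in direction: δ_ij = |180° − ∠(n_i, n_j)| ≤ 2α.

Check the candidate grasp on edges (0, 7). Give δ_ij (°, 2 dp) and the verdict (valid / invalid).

δ = 106.86°, invalid

α = atan 0.15 = 8.53°;  2α = 17.06°
edge 0: e_0 = (-0.87, +0.38);  n_0 = (+0.4003, +0.9164)
edge 7: e_7 = (+0.38, +3.22);  n_7 = (+0.9931, -0.1172)
∠(n_0, n_7) = 73.14°
δ = |180° − 73.14°| = 106.86°
106.86° > 2α = 17.06°  →  invalid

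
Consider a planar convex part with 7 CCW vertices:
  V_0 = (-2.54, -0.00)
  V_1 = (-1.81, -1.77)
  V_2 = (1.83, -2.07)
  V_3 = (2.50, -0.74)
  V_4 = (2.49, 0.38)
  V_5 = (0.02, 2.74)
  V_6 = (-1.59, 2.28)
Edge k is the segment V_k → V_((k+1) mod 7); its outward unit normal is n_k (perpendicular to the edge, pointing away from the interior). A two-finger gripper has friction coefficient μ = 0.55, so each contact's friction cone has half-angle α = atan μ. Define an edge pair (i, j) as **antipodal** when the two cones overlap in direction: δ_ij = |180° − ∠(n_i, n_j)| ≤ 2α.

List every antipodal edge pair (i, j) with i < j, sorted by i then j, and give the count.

count = 8; pairs: (0,2), (0,3), (0,4), (1,4), (1,5), (2,5), (2,6), (3,6)

α = atan 0.55 = 28.81°;  2α = 57.62°
n_0 = (-0.9245, -0.3813)
n_1 = (-0.0821, -0.9966)
n_2 = (+0.8931, -0.4499)
n_3 = (+1.0000, +0.0089)
n_4 = (+0.6908, +0.7230)
n_5 = (-0.2747, +0.9615)
n_6 = (-0.9231, +0.3846)
  (0,1): δ = 117.12°  ·
  (0,2): δ = 49.15°  ✓
  (0,3): δ = 21.90°  ✓
  (0,4): δ = 23.89°  ✓
  (0,5): δ = 83.53°  ·
  (0,6): δ = 134.97°  ·
  (1,2): δ = 112.03°  ·
  (1,3): δ = 84.78°  ·
  (1,4): δ = 38.98°  ✓
  (1,5): δ = 20.66°  ✓
  (1,6): δ = 72.09°  ·
  (2,3): δ = 152.75°  ·
  (2,4): δ = 106.96°  ·
  (2,5): δ = 47.32°  ✓
  (2,6): δ = 4.12°  ✓
  (3,4): δ = 134.21°  ·
  (3,5): δ = 74.57°  ·
  (3,6): δ = 23.13°  ✓
  (4,5): δ = 120.36°  ·
  (4,6): δ = 68.92°  ·
  (5,6): δ = 128.57°  ·
antipodal pairs: 8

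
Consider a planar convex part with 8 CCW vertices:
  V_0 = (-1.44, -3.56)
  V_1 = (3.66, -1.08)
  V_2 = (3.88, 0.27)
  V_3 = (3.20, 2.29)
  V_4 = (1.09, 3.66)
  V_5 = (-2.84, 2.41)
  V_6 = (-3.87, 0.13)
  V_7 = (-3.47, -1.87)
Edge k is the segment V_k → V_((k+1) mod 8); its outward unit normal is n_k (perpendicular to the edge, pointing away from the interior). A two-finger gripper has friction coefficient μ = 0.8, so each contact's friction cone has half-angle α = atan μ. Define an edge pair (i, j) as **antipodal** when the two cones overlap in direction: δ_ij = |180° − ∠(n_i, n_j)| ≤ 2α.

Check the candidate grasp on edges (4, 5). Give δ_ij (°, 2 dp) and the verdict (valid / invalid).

α = atan 0.8 = 38.66°;  2α = 77.32°
edge 4: e_4 = (-3.93, -1.25);  n_4 = (-0.3031, +0.9530)
edge 5: e_5 = (-1.03, -2.28);  n_5 = (-0.9113, +0.4117)
∠(n_4, n_5) = 48.04°
δ = |180° − 48.04°| = 131.96°
131.96° > 2α = 77.32°  →  invalid

δ = 131.96°, invalid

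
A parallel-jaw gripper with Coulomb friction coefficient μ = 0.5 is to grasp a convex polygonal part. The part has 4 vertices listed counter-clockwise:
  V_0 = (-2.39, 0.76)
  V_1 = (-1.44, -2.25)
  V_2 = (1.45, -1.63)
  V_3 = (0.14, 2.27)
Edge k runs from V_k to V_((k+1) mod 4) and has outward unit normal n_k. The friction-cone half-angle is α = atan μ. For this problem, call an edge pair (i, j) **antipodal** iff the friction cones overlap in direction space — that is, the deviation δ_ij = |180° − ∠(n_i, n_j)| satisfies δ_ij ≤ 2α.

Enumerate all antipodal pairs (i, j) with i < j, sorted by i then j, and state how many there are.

α = atan 0.5 = 26.57°;  2α = 53.13°
n_0 = (-0.9536, -0.3010)
n_1 = (+0.2098, -0.9778)
n_2 = (+0.9480, +0.3184)
n_3 = (-0.5125, +0.8587)
  (0,1): δ = 95.41°  ·
  (0,2): δ = 1.05°  ✓
  (0,3): δ = 103.31°  ·
  (1,2): δ = 83.54°  ·
  (1,3): δ = 18.72°  ✓
  (2,3): δ = 77.74°  ·
antipodal pairs: 2

count = 2; pairs: (0,2), (1,3)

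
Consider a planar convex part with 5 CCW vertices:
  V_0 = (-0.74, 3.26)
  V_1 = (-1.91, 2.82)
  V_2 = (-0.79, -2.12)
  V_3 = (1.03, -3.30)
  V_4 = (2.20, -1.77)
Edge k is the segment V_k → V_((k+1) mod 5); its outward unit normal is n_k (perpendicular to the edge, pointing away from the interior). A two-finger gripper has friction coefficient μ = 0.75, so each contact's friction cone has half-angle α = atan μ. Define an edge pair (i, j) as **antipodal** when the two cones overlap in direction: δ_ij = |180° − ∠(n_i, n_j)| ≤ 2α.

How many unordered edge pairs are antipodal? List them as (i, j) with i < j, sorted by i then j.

α = atan 0.75 = 36.87°;  2α = 73.74°
n_0 = (-0.3520, +0.9360)
n_1 = (-0.9752, -0.2211)
n_2 = (-0.5440, -0.8391)
n_3 = (+0.7944, -0.6075)
n_4 = (+0.8633, +0.5046)
  (0,1): δ = 97.84°  ·
  (0,2): δ = 53.57°  ✓
  (0,3): δ = 31.98°  ✓
  (0,4): δ = 99.70°  ·
  (1,2): δ = 135.73°  ·
  (1,3): δ = 50.18°  ✓
  (1,4): δ = 17.53°  ✓
  (2,3): δ = 94.45°  ·
  (2,4): δ = 26.74°  ✓
  (3,4): δ = 112.29°  ·
antipodal pairs: 5

count = 5; pairs: (0,2), (0,3), (1,3), (1,4), (2,4)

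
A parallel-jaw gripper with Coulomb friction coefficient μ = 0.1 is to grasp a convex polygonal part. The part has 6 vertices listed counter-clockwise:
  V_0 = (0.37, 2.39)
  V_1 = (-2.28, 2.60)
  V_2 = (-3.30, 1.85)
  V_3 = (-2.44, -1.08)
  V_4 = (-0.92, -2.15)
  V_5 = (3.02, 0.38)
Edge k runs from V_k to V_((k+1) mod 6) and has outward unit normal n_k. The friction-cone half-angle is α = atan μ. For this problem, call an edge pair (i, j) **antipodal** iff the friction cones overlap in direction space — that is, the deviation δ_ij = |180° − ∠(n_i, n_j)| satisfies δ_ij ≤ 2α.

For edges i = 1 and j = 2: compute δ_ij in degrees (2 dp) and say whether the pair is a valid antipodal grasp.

α = atan 0.1 = 5.71°;  2α = 11.42°
edge 1: e_1 = (-1.02, -0.75);  n_1 = (-0.5924, +0.8057)
edge 2: e_2 = (+0.86, -2.93);  n_2 = (-0.9595, -0.2816)
∠(n_1, n_2) = 70.03°
δ = |180° − 70.03°| = 109.97°
109.97° > 2α = 11.42°  →  invalid

δ = 109.97°, invalid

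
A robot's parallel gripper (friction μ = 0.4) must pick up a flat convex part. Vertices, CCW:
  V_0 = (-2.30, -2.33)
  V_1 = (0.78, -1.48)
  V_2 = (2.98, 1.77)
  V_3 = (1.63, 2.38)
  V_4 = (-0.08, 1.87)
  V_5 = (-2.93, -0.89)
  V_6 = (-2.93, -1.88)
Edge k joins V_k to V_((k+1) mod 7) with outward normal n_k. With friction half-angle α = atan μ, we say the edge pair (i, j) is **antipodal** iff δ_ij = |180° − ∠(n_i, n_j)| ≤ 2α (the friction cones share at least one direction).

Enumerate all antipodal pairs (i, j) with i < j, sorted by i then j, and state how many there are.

count = 7; pairs: (0,2), (0,3), (0,4), (1,3), (1,4), (1,5), (2,6)

α = atan 0.4 = 21.80°;  2α = 43.60°
n_0 = (+0.2660, -0.9640)
n_1 = (+0.8281, -0.5606)
n_2 = (+0.4118, +0.9113)
n_3 = (-0.2858, +0.9583)
n_4 = (-0.6957, +0.7184)
n_5 = (-1.0000, -0.0000)
n_6 = (-0.5812, -0.8137)
  (0,1): δ = 139.52°  ·
  (0,2): δ = 39.74°  ✓
  (0,3): δ = 1.18°  ✓
  (0,4): δ = 28.65°  ✓
  (0,5): δ = 74.57°  ·
  (0,6): δ = 129.03°  ·
  (1,2): δ = 80.22°  ·
  (1,3): δ = 39.30°  ✓
  (1,4): δ = 11.82°  ✓
  (1,5): δ = 34.09°  ✓
  (1,6): δ = 88.56°  ·
  (2,3): δ = 139.08°  ·
  (2,4): δ = 111.60°  ·
  (2,5): δ = 65.68°  ·
  (2,6): δ = 11.22°  ✓
  (3,4): δ = 152.53°  ·
  (3,5): δ = 106.61°  ·
  (3,6): δ = 52.14°  ·
  (4,5): δ = 134.08°  ·
  (4,6): δ = 79.62°  ·
  (5,6): δ = 125.54°  ·
antipodal pairs: 7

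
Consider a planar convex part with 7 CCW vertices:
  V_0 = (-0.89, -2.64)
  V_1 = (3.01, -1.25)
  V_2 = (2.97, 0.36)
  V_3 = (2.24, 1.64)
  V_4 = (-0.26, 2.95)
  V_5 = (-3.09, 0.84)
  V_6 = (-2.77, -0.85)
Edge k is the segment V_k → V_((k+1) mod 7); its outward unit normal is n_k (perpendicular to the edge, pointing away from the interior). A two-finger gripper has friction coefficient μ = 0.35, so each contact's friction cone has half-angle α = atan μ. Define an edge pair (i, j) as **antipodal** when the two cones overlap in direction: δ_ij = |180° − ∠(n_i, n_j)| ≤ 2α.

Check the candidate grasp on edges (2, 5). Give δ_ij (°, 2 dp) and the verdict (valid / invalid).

δ = 18.97°, valid

α = atan 0.35 = 19.29°;  2α = 38.58°
edge 2: e_2 = (-0.73, +1.28);  n_2 = (+0.8687, +0.4954)
edge 5: e_5 = (+0.32, -1.69);  n_5 = (-0.9825, -0.1860)
∠(n_2, n_5) = 161.03°
δ = |180° − 161.03°| = 18.97°
18.97° ≤ 2α = 38.58°  →  valid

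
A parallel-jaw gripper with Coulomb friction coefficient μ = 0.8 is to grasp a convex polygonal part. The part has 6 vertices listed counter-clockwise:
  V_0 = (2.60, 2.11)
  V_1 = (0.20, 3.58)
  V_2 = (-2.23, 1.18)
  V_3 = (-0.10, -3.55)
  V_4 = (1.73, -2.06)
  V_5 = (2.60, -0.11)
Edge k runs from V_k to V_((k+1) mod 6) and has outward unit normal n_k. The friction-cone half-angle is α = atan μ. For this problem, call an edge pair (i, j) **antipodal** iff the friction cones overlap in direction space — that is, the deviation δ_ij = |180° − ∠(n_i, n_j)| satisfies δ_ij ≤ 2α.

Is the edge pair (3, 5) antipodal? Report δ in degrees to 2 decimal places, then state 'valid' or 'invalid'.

δ = 129.15°, invalid

α = atan 0.8 = 38.66°;  2α = 77.32°
edge 3: e_3 = (+1.83, +1.49);  n_3 = (+0.6314, -0.7755)
edge 5: e_5 = (+0.00, +2.22);  n_5 = (+1.0000, -0.0000)
∠(n_3, n_5) = 50.85°
δ = |180° − 50.85°| = 129.15°
129.15° > 2α = 77.32°  →  invalid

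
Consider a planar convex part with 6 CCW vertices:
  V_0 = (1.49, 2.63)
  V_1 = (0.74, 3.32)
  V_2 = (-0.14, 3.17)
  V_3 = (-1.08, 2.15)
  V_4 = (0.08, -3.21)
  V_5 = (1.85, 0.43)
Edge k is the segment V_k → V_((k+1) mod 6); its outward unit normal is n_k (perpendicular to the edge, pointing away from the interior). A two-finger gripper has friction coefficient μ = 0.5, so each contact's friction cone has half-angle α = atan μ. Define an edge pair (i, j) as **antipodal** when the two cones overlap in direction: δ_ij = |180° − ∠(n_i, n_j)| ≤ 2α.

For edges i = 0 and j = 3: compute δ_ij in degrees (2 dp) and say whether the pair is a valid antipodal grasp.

α = atan 0.5 = 26.57°;  2α = 53.13°
edge 0: e_0 = (-0.75, +0.69);  n_0 = (+0.6771, +0.7359)
edge 3: e_3 = (+1.16, -5.36);  n_3 = (-0.9774, -0.2115)
∠(n_0, n_3) = 144.83°
δ = |180° − 144.83°| = 35.17°
35.17° ≤ 2α = 53.13°  →  valid

δ = 35.17°, valid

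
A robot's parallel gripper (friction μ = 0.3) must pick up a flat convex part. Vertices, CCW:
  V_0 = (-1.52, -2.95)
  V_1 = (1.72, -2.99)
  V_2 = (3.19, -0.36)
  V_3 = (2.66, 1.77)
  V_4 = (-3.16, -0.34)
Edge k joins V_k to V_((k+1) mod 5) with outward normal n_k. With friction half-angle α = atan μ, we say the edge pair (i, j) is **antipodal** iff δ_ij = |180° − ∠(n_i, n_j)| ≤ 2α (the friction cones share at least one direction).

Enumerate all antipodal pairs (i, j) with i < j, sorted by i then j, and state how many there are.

count = 2; pairs: (0,3), (2,4)

α = atan 0.3 = 16.70°;  2α = 33.40°
n_0 = (-0.0123, -0.9999)
n_1 = (+0.8729, -0.4879)
n_2 = (+0.9704, +0.2415)
n_3 = (-0.3408, +0.9401)
n_4 = (-0.8467, -0.5320)
  (0,1): δ = 118.50°  ·
  (0,2): δ = 75.32°  ·
  (0,3): δ = 20.64°  ✓
  (0,4): δ = 122.85°  ·
  (1,2): δ = 136.82°  ·
  (1,3): δ = 40.87°  ·
  (1,4): δ = 61.35°  ·
  (2,3): δ = 84.05°  ·
  (2,4): δ = 18.17°  ✓
  (3,4): δ = 77.78°  ·
antipodal pairs: 2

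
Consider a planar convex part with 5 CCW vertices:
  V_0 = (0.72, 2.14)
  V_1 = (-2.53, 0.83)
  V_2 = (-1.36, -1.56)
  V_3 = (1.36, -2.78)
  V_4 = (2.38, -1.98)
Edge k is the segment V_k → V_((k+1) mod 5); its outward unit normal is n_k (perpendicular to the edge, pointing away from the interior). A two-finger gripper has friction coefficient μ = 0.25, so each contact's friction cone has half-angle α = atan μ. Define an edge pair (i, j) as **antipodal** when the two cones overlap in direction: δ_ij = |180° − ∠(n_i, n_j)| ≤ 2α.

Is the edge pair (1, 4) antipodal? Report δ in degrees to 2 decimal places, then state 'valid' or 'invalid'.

δ = 4.14°, valid

α = atan 0.25 = 14.04°;  2α = 28.07°
edge 1: e_1 = (+1.17, -2.39);  n_1 = (-0.8982, -0.4397)
edge 4: e_4 = (-1.66, +4.12);  n_4 = (+0.9275, +0.3737)
∠(n_1, n_4) = 175.86°
δ = |180° − 175.86°| = 4.14°
4.14° ≤ 2α = 28.07°  →  valid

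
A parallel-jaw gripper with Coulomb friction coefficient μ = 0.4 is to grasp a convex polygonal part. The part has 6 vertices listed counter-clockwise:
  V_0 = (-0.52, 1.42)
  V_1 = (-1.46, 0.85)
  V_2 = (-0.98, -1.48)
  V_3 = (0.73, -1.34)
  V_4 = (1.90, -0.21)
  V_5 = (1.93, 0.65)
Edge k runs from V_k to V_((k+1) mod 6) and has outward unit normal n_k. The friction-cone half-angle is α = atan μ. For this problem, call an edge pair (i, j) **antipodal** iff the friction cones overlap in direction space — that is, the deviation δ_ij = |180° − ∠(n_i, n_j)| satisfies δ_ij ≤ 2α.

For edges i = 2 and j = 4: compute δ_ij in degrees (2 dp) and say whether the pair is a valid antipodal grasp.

α = atan 0.4 = 21.80°;  2α = 43.60°
edge 2: e_2 = (+1.71, +0.14);  n_2 = (+0.0816, -0.9967)
edge 4: e_4 = (+0.03, +0.86);  n_4 = (+0.9994, -0.0349)
∠(n_2, n_4) = 83.32°
δ = |180° − 83.32°| = 96.68°
96.68° > 2α = 43.60°  →  invalid

δ = 96.68°, invalid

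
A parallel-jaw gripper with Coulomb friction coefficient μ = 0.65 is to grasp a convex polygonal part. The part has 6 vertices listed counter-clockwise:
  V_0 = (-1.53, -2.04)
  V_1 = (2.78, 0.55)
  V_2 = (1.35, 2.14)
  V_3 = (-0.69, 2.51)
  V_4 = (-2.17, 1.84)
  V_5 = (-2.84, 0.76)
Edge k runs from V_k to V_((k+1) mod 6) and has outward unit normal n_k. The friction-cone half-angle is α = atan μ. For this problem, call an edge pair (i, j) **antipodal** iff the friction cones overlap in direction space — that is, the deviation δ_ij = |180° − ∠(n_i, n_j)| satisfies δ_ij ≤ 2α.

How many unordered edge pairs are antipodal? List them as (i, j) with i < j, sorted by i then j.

count = 5; pairs: (0,2), (0,3), (0,4), (1,5), (2,5)

α = atan 0.65 = 33.02°;  2α = 66.05°
n_0 = (+0.5151, -0.8571)
n_1 = (+0.7435, +0.6687)
n_2 = (+0.1785, +0.9839)
n_3 = (-0.4124, +0.9110)
n_4 = (-0.8498, +0.5272)
n_5 = (-0.9058, -0.4238)
  (0,1): δ = 79.04°  ·
  (0,2): δ = 41.28°  ✓
  (0,3): δ = 6.65°  ✓
  (0,4): δ = 27.18°  ✓
  (0,5): δ = 84.07°  ·
  (1,2): δ = 142.25°  ·
  (1,3): δ = 107.61°  ·
  (1,4): δ = 73.78°  ·
  (1,5): δ = 16.89°  ✓
  (2,3): δ = 145.36°  ·
  (2,4): δ = 111.53°  ·
  (2,5): δ = 54.65°  ✓
  (3,4): δ = 146.17°  ·
  (3,5): δ = 89.28°  ·
  (4,5): δ = 123.11°  ·
antipodal pairs: 5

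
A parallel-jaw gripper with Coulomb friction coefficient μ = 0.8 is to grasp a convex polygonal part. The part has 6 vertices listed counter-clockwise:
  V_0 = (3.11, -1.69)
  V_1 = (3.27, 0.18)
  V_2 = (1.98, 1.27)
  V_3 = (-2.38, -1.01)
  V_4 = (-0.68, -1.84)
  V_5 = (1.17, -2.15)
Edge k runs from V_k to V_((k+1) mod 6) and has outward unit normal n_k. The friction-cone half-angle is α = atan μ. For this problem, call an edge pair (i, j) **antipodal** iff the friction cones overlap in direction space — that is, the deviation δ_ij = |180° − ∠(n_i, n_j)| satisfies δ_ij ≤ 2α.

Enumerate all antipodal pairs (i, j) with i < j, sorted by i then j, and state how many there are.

count = 8; pairs: (0,2), (0,3), (1,3), (1,4), (1,5), (2,3), (2,4), (2,5)

α = atan 0.8 = 38.66°;  2α = 77.32°
n_0 = (+0.9964, -0.0853)
n_1 = (+0.6454, +0.7638)
n_2 = (-0.4634, +0.8861)
n_3 = (-0.4387, -0.8986)
n_4 = (-0.1653, -0.9862)
n_5 = (+0.2307, -0.9730)
  (0,1): δ = 125.31°  ·
  (0,2): δ = 57.50°  ✓
  (0,3): δ = 68.87°  ✓
  (0,4): δ = 85.38°  ·
  (0,5): δ = 108.23°  ·
  (1,2): δ = 112.20°  ·
  (1,3): δ = 14.17°  ✓
  (1,4): δ = 30.68°  ✓
  (1,5): δ = 53.54°  ✓
  (2,3): δ = 53.63°  ✓
  (2,4): δ = 37.12°  ✓
  (2,5): δ = 14.27°  ✓
  (3,4): δ = 163.49°  ·
  (3,5): δ = 140.64°  ·
  (4,5): δ = 157.15°  ·
antipodal pairs: 8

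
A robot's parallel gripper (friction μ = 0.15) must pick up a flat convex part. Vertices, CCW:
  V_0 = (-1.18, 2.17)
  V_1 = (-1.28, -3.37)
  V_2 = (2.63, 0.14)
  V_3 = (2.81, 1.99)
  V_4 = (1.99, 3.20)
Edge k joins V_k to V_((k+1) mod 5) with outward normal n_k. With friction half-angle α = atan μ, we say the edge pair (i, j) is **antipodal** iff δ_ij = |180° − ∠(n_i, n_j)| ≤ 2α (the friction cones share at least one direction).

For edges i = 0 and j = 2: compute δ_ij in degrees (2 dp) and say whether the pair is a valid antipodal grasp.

δ = 4.52°, valid

α = atan 0.15 = 8.53°;  2α = 17.06°
edge 0: e_0 = (-0.10, -5.54);  n_0 = (-0.9998, +0.0180)
edge 2: e_2 = (+0.18, +1.85);  n_2 = (+0.9953, -0.0968)
∠(n_0, n_2) = 175.48°
δ = |180° − 175.48°| = 4.52°
4.52° ≤ 2α = 17.06°  →  valid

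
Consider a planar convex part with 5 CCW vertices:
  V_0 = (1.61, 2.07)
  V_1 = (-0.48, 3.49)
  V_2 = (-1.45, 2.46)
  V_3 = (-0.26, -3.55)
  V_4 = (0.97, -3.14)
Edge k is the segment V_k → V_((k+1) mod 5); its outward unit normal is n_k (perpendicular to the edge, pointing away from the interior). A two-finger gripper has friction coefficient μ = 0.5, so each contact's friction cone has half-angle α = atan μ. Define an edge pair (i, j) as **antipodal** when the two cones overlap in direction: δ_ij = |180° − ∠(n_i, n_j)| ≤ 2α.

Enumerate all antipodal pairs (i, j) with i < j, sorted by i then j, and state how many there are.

count = 5; pairs: (0,2), (0,3), (1,3), (1,4), (2,4)

α = atan 0.5 = 26.57°;  2α = 53.13°
n_0 = (+0.5620, +0.8271)
n_1 = (-0.7280, +0.6856)
n_2 = (-0.9810, -0.1942)
n_3 = (+0.3162, -0.9487)
n_4 = (+0.9925, -0.1219)
  (0,1): δ = 99.09°  ·
  (0,2): δ = 44.61°  ✓
  (0,3): δ = 52.63°  ✓
  (0,4): δ = 117.19°  ·
  (1,2): δ = 125.52°  ·
  (1,3): δ = 28.28°  ✓
  (1,4): δ = 36.28°  ✓
  (2,3): δ = 82.76°  ·
  (2,4): δ = 18.20°  ✓
  (3,4): δ = 115.44°  ·
antipodal pairs: 5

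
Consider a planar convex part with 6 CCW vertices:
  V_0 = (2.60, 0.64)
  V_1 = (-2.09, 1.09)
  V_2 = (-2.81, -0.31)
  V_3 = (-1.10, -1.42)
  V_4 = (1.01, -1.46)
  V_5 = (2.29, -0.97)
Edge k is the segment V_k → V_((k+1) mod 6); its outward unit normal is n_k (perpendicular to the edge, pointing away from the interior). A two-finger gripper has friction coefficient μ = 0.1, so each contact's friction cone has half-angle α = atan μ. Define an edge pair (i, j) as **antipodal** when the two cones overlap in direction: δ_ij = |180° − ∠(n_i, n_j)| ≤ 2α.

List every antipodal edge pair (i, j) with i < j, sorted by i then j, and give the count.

count = 1; pairs: (0,3)

α = atan 0.1 = 5.71°;  2α = 11.42°
n_0 = (+0.0955, +0.9954)
n_1 = (-0.8893, +0.4573)
n_2 = (-0.5445, -0.8388)
n_3 = (-0.0190, -0.9998)
n_4 = (+0.3575, -0.9339)
n_5 = (+0.9820, -0.1891)
  (0,1): δ = 111.74°  ·
  (0,2): δ = 27.51°  ·
  (0,3): δ = 4.39°  ✓
  (0,4): δ = 26.43°  ·
  (0,5): δ = 84.58°  ·
  (1,2): δ = 95.77°  ·
  (1,3): δ = 63.87°  ·
  (1,4): δ = 41.84°  ·
  (1,5): δ = 16.32°  ·
  (2,3): δ = 148.10°  ·
  (2,4): δ = 126.06°  ·
  (2,5): δ = 67.91°  ·
  (3,4): δ = 157.97°  ·
  (3,5): δ = 99.81°  ·
  (4,5): δ = 121.85°  ·
antipodal pairs: 1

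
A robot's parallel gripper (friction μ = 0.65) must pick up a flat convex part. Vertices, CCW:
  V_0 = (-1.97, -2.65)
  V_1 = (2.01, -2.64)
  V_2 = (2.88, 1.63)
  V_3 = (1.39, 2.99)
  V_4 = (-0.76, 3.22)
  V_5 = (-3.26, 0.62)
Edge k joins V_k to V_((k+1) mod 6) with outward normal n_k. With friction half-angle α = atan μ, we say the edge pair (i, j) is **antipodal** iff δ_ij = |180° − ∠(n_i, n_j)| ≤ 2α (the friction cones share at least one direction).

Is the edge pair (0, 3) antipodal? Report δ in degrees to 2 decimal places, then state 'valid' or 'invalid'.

α = atan 0.65 = 33.02°;  2α = 66.05°
edge 0: e_0 = (+3.98, +0.01);  n_0 = (+0.0025, -1.0000)
edge 3: e_3 = (-2.15, +0.23);  n_3 = (+0.1064, +0.9943)
∠(n_0, n_3) = 173.75°
δ = |180° − 173.75°| = 6.25°
6.25° ≤ 2α = 66.05°  →  valid

δ = 6.25°, valid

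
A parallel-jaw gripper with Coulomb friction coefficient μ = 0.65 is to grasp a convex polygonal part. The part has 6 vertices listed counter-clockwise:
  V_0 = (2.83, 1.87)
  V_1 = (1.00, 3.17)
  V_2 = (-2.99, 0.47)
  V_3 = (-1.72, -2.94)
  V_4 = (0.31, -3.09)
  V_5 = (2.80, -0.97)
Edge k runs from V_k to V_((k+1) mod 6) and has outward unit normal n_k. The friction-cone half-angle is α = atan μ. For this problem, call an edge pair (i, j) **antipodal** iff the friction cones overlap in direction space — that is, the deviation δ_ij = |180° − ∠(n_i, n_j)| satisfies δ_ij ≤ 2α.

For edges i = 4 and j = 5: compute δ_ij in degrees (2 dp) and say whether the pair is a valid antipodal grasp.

α = atan 0.65 = 33.02°;  2α = 66.05°
edge 4: e_4 = (+2.49, +2.12);  n_4 = (+0.6483, -0.7614)
edge 5: e_5 = (+0.03, +2.84);  n_5 = (+0.9999, -0.0106)
∠(n_4, n_5) = 48.98°
δ = |180° − 48.98°| = 131.02°
131.02° > 2α = 66.05°  →  invalid

δ = 131.02°, invalid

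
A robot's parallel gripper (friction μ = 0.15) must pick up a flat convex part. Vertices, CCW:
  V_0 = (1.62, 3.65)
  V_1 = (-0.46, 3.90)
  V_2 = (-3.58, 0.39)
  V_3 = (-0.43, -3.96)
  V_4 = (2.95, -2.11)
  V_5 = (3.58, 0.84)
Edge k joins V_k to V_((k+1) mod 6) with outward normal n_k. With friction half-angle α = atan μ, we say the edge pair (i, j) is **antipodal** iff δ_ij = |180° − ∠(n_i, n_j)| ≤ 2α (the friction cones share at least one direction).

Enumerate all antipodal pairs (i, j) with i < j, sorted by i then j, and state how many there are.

α = atan 0.15 = 8.53°;  2α = 17.06°
n_0 = (+0.1193, +0.9929)
n_1 = (-0.7474, +0.6644)
n_2 = (-0.8099, -0.5865)
n_3 = (+0.4801, -0.8772)
n_4 = (+0.9779, -0.2088)
n_5 = (+0.8202, +0.5721)
  (0,1): δ = 124.78°  ·
  (0,2): δ = 47.24°  ·
  (0,3): δ = 35.55°  ·
  (0,4): δ = 84.80°  ·
  (0,5): δ = 131.75°  ·
  (1,2): δ = 102.46°  ·
  (1,3): δ = 19.67°  ·
  (1,4): δ = 29.58°  ·
  (1,5): δ = 76.53°  ·
  (2,3): δ = 97.22°  ·
  (2,4): δ = 47.96°  ·
  (2,5): δ = 1.01°  ✓
  (3,4): δ = 130.75°  ·
  (3,5): δ = 83.80°  ·
  (4,5): δ = 133.05°  ·
antipodal pairs: 1

count = 1; pairs: (2,5)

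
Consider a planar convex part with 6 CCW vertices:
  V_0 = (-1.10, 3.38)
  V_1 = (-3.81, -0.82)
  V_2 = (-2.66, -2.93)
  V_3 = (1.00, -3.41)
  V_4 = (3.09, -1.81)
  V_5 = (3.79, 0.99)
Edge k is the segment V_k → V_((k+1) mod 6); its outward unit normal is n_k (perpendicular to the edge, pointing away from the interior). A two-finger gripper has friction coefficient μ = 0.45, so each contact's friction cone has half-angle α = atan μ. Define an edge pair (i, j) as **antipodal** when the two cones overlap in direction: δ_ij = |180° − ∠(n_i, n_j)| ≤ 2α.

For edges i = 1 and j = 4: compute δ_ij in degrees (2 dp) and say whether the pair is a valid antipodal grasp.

α = atan 0.45 = 24.23°;  2α = 48.46°
edge 1: e_1 = (+1.15, -2.11);  n_1 = (-0.8781, -0.4786)
edge 4: e_4 = (+0.70, +2.80);  n_4 = (+0.9701, -0.2425)
∠(n_1, n_4) = 137.37°
δ = |180° − 137.37°| = 42.63°
42.63° ≤ 2α = 48.46°  →  valid

δ = 42.63°, valid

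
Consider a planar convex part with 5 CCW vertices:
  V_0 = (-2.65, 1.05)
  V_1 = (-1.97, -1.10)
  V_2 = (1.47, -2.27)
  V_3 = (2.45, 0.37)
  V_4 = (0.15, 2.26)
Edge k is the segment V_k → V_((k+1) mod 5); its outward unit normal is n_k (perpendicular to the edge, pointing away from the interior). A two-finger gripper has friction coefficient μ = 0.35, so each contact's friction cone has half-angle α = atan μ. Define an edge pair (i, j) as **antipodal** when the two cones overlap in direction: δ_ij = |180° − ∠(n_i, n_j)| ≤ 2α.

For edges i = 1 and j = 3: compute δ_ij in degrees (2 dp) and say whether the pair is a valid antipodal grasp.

δ = 20.63°, valid

α = atan 0.35 = 19.29°;  2α = 38.58°
edge 1: e_1 = (+3.44, -1.17);  n_1 = (-0.3220, -0.9467)
edge 3: e_3 = (-2.30, +1.89);  n_3 = (+0.6349, +0.7726)
∠(n_1, n_3) = 159.37°
δ = |180° − 159.37°| = 20.63°
20.63° ≤ 2α = 38.58°  →  valid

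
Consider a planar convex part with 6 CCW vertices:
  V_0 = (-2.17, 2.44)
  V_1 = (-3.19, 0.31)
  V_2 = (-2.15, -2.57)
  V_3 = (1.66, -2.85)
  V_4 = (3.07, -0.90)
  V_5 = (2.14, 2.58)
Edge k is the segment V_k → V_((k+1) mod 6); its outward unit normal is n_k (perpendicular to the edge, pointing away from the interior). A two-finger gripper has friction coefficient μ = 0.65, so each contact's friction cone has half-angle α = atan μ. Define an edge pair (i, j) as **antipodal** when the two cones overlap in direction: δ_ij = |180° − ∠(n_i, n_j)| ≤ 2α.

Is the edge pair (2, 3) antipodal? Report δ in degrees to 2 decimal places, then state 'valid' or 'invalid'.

α = atan 0.65 = 33.02°;  2α = 66.05°
edge 2: e_2 = (+3.81, -0.28);  n_2 = (-0.0733, -0.9973)
edge 3: e_3 = (+1.41, +1.95);  n_3 = (+0.8104, -0.5859)
∠(n_2, n_3) = 58.33°
δ = |180° − 58.33°| = 121.67°
121.67° > 2α = 66.05°  →  invalid

δ = 121.67°, invalid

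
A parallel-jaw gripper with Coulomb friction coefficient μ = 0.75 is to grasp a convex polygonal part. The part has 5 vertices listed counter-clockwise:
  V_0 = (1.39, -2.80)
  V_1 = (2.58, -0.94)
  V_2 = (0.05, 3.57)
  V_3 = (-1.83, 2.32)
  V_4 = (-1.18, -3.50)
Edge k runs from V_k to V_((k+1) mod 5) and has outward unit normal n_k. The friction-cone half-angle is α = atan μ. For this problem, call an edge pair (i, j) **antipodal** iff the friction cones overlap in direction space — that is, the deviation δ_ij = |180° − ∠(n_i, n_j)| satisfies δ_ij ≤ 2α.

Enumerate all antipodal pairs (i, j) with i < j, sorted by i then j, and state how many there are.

count = 4; pairs: (0,2), (0,3), (1,3), (2,4)

α = atan 0.75 = 36.87°;  2α = 73.74°
n_0 = (+0.8424, -0.5389)
n_1 = (+0.8721, +0.4893)
n_2 = (-0.5537, +0.8327)
n_3 = (-0.9938, -0.1110)
n_4 = (+0.2628, -0.9649)
  (0,1): δ = 118.10°  ·
  (0,2): δ = 23.77°  ✓
  (0,3): δ = 38.98°  ✓
  (0,4): δ = 137.85°  ·
  (1,2): δ = 85.67°  ·
  (1,3): δ = 22.92°  ✓
  (1,4): δ = 75.94°  ·
  (2,3): δ = 117.25°  ·
  (2,4): δ = 18.38°  ✓
  (3,4): δ = 81.14°  ·
antipodal pairs: 4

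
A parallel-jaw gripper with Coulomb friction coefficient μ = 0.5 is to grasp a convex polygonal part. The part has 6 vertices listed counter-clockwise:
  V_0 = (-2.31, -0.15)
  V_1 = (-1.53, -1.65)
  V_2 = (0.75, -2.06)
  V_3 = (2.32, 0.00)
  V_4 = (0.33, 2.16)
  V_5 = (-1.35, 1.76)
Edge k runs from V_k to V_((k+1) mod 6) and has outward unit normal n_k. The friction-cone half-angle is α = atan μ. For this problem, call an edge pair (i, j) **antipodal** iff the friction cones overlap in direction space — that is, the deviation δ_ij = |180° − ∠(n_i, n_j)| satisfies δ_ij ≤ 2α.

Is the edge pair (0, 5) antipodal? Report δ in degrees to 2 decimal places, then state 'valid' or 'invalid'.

δ = 125.84°, invalid

α = atan 0.5 = 26.57°;  2α = 53.13°
edge 0: e_0 = (+0.78, -1.50);  n_0 = (-0.8872, -0.4614)
edge 5: e_5 = (-0.96, -1.91);  n_5 = (-0.8935, +0.4491)
∠(n_0, n_5) = 54.16°
δ = |180° − 54.16°| = 125.84°
125.84° > 2α = 53.13°  →  invalid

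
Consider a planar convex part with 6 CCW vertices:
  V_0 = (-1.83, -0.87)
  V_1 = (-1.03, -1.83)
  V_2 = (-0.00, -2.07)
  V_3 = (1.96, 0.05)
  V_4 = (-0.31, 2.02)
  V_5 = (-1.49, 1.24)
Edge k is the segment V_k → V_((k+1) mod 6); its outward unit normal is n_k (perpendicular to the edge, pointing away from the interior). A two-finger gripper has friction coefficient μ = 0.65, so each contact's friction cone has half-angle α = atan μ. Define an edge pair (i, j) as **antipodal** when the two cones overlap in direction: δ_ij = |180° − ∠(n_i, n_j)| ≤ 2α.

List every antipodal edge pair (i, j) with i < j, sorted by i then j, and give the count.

count = 6; pairs: (0,3), (1,3), (1,4), (2,4), (2,5), (3,5)

α = atan 0.65 = 33.02°;  2α = 66.05°
n_0 = (-0.7682, -0.6402)
n_1 = (-0.2269, -0.9739)
n_2 = (+0.7343, -0.6789)
n_3 = (+0.6554, +0.7552)
n_4 = (-0.5514, +0.8342)
n_5 = (-0.9873, +0.1591)
  (0,1): δ = 142.92°  ·
  (0,2): δ = 82.56°  ·
  (0,3): δ = 9.24°  ✓
  (0,4): δ = 83.66°  ·
  (0,5): δ = 131.04°  ·
  (1,2): δ = 119.64°  ·
  (1,3): δ = 27.84°  ✓
  (1,4): δ = 46.58°  ✓
  (1,5): δ = 93.96°  ·
  (2,3): δ = 88.20°  ·
  (2,4): δ = 13.78°  ✓
  (2,5): δ = 33.60°  ✓
  (3,4): δ = 105.58°  ·
  (3,5): δ = 58.20°  ✓
  (4,5): δ = 132.62°  ·
antipodal pairs: 6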